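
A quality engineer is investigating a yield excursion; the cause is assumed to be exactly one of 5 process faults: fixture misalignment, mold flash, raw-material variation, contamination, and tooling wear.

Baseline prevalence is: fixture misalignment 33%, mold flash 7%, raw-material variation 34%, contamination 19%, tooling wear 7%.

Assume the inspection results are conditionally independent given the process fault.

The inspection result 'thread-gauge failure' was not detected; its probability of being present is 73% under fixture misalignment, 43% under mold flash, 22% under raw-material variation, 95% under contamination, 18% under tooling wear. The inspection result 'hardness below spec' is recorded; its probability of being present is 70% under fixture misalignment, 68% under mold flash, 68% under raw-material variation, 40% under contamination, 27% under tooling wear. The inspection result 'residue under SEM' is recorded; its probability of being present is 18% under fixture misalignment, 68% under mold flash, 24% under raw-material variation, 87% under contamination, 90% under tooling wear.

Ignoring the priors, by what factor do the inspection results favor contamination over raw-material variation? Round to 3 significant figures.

Joint likelihood of the inspection result pattern under each hypothesis (using 1 − P(present | H) for each absent inspection result):
  contamination: (1 − 0.95) × 0.40 × 0.87 = 0.0174
  raw-material variation: (1 − 0.22) × 0.68 × 0.24 = 0.1273
Bayes factor = 0.0174 / 0.1273 ≈ 0.137

0.137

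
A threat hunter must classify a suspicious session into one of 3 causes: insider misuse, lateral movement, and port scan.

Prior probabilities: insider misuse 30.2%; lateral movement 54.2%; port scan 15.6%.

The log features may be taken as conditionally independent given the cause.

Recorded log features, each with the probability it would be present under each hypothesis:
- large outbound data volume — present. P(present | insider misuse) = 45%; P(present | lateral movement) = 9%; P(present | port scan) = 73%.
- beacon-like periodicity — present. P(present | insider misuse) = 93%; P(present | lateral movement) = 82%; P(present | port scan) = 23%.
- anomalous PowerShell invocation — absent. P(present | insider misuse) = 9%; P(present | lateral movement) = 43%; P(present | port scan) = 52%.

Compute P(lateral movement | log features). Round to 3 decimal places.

By Bayes' rule with conditional independence, the unnormalized weight for each hypothesis is prior × ∏ likelihoods (using 1 − P(present | H) for each absent log feature):
  insider misuse: 0.302 × 0.45 × 0.93 × (1 − 0.09) = 0.11501
  lateral movement: 0.542 × 0.09 × 0.82 × (1 − 0.43) = 0.0228
  port scan: 0.156 × 0.73 × 0.23 × (1 − 0.52) = 0.012572
Normalizing constant Z = 0.11501 + 0.0228 + 0.012572 = 0.15038.
P(lateral movement | evidence) = 0.0228 / 0.15038 ≈ 0.152.

0.152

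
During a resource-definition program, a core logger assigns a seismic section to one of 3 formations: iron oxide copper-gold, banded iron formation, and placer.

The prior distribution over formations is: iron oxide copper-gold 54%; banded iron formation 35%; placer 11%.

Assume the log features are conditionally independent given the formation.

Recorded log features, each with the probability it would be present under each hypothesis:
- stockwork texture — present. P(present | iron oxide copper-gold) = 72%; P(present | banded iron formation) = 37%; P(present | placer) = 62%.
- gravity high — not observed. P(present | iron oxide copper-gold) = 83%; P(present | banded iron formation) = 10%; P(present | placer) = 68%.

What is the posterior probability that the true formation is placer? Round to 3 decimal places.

By Bayes' rule with conditional independence, the unnormalized weight for each hypothesis is prior × ∏ likelihoods (using 1 − P(present | H) for each absent log feature):
  iron oxide copper-gold: 0.54 × 0.72 × (1 − 0.83) = 0.066096
  banded iron formation: 0.35 × 0.37 × (1 − 0.10) = 0.11655
  placer: 0.11 × 0.62 × (1 − 0.68) = 0.021824
The unnormalized weights sum to 0.20447.
P(placer | evidence) = 0.021824 / 0.20447 ≈ 0.107.

0.107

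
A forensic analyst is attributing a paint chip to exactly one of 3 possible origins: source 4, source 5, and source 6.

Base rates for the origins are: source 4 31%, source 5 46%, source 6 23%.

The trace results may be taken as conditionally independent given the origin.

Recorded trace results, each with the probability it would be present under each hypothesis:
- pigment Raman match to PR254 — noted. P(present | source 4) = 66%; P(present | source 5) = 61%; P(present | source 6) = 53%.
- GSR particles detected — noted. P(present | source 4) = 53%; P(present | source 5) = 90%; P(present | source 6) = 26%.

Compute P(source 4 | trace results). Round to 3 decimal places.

0.276

For each hypothesis, the unnormalized posterior weight is prior × product of the trace result likelihoods:
  source 4: 0.31 × 0.66 × 0.53 = 0.10844
  source 5: 0.46 × 0.61 × 0.90 = 0.25254
  source 6: 0.23 × 0.53 × 0.26 = 0.031694
Normalizing constant Z = 0.10844 + 0.25254 + 0.031694 = 0.39267.
P(source 4 | evidence) = 0.10844 / 0.39267 ≈ 0.276.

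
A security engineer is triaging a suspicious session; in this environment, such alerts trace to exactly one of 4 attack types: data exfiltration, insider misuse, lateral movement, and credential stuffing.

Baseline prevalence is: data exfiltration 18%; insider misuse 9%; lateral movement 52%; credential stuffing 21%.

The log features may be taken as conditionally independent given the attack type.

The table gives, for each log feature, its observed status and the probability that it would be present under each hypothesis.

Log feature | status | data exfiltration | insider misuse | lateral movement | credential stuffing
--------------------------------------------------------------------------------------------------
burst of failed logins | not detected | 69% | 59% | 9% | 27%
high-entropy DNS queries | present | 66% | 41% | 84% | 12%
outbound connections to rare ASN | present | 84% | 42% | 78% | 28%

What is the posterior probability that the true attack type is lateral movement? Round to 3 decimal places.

0.880

For each hypothesis, the unnormalized posterior weight is prior × product of the log feature likelihoods (using 1 − P(present | H) for each absent log feature):
  data exfiltration: 0.18 × (1 − 0.69) × 0.66 × 0.84 = 0.030936
  insider misuse: 0.09 × (1 − 0.59) × 0.41 × 0.42 = 0.0063542
  lateral movement: 0.52 × (1 − 0.09) × 0.84 × 0.78 = 0.31004
  credential stuffing: 0.21 × (1 − 0.27) × 0.12 × 0.28 = 0.0051509
Marginal likelihood of the evidence = 0.35248.
P(lateral movement | evidence) = 0.31004 / 0.35248 ≈ 0.880.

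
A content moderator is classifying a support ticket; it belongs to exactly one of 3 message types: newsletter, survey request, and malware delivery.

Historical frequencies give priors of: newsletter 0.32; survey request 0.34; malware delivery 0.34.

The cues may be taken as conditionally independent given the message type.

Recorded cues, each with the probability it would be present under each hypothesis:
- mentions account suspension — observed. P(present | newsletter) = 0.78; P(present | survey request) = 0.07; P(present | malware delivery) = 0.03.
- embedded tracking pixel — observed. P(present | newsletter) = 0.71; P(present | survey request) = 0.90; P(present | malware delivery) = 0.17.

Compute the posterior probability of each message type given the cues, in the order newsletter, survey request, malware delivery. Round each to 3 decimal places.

Multiply each prior by the joint likelihood of the cue pattern:
  newsletter: 0.32 × 0.78 × 0.71 = 0.17722
  survey request: 0.34 × 0.07 × 0.90 = 0.02142
  malware delivery: 0.34 × 0.03 × 0.17 = 0.001734
The unnormalized weights sum to 0.20037.
P(newsletter | evidence) = 0.17722 / 0.20037 ≈ 0.884
P(survey request | evidence) = 0.02142 / 0.20037 ≈ 0.107
P(malware delivery | evidence) = 0.001734 / 0.20037 ≈ 0.009

0.884, 0.107, 0.009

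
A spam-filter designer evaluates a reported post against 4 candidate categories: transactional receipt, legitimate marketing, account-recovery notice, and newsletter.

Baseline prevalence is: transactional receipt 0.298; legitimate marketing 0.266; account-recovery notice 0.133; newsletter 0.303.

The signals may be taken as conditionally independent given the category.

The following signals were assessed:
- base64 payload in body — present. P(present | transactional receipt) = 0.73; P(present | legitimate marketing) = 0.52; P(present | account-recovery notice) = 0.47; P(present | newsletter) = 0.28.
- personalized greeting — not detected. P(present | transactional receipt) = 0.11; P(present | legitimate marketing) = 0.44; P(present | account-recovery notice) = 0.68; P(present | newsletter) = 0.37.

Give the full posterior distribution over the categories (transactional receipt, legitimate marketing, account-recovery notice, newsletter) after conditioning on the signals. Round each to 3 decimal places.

0.562, 0.225, 0.058, 0.155

Multiply each prior by the joint likelihood of the signal pattern (using 1 − P(present | H) for each absent signal):
  transactional receipt: 0.298 × 0.73 × (1 − 0.11) = 0.19361
  legitimate marketing: 0.266 × 0.52 × (1 − 0.44) = 0.077459
  account-recovery notice: 0.133 × 0.47 × (1 − 0.68) = 0.020003
  newsletter: 0.303 × 0.28 × (1 − 0.37) = 0.053449
The unnormalized weights sum to 0.34452.
P(transactional receipt | evidence) = 0.19361 / 0.34452 ≈ 0.562
P(legitimate marketing | evidence) = 0.077459 / 0.34452 ≈ 0.225
P(account-recovery notice | evidence) = 0.020003 / 0.34452 ≈ 0.058
P(newsletter | evidence) = 0.053449 / 0.34452 ≈ 0.155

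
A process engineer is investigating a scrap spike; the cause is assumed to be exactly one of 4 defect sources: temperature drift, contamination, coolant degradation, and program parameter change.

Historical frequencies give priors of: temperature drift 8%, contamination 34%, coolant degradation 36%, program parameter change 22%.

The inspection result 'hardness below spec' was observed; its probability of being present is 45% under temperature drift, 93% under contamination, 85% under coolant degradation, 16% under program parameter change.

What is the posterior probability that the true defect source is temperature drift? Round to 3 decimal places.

0.052

For each hypothesis, the unnormalized posterior weight is prior × likelihood:
  temperature drift: 0.08 × 0.45 = 0.036
  contamination: 0.34 × 0.93 = 0.3162
  coolant degradation: 0.36 × 0.85 = 0.306
  program parameter change: 0.22 × 0.16 = 0.0352
Marginal likelihood of the evidence = 0.6934.
P(temperature drift | evidence) = 0.036 / 0.6934 ≈ 0.052.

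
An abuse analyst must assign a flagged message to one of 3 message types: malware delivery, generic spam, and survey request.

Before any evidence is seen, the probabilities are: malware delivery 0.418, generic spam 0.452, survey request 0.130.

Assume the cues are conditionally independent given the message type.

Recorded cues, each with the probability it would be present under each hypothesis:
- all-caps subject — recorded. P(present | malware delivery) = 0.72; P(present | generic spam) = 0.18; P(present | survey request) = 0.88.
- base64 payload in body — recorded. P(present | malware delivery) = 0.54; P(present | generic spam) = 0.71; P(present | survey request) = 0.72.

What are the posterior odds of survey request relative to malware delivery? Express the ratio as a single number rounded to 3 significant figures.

Unnormalized posterior weight (prior times the cue likelihoods) for each of the two hypotheses:
  survey request: 0.130 × 0.88 × 0.72 = 0.082368
  malware delivery: 0.418 × 0.72 × 0.54 = 0.16252
Posterior odds = 0.082368 / 0.16252 ≈ 0.507.

0.507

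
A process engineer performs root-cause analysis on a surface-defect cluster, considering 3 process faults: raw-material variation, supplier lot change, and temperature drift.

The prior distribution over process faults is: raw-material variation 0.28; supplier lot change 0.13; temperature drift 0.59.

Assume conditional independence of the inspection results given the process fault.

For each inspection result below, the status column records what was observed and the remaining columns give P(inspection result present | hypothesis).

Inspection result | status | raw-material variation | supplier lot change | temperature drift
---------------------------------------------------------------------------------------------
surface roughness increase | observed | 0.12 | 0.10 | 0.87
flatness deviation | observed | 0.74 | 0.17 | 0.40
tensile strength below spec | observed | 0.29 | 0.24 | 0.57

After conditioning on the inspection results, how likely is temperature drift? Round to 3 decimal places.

0.938

Multiply each prior by the joint likelihood of the inspection result pattern:
  raw-material variation: 0.28 × 0.12 × 0.74 × 0.29 = 0.0072106
  supplier lot change: 0.13 × 0.10 × 0.17 × 0.24 = 0.0005304
  temperature drift: 0.59 × 0.87 × 0.40 × 0.57 = 0.11703
Normalizing constant Z = 0.0072106 + 0.0005304 + 0.11703 = 0.12477.
P(temperature drift | evidence) = 0.11703 / 0.12477 ≈ 0.938.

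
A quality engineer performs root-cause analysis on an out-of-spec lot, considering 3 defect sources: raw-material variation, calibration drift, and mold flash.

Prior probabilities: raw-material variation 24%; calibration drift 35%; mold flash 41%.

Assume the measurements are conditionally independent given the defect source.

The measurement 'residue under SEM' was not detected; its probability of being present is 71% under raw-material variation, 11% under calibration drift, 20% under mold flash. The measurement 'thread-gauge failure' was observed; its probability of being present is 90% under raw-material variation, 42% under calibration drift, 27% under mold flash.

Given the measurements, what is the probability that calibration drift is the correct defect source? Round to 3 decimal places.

By Bayes' rule with conditional independence, the unnormalized weight for each hypothesis is prior × ∏ likelihoods (using 1 − P(present | H) for each absent measurement):
  raw-material variation: 0.24 × (1 − 0.71) × 0.90 = 0.06264
  calibration drift: 0.35 × (1 − 0.11) × 0.42 = 0.13083
  mold flash: 0.41 × (1 − 0.20) × 0.27 = 0.08856
Marginal likelihood of the evidence = 0.28203.
P(calibration drift | evidence) = 0.13083 / 0.28203 ≈ 0.464.

0.464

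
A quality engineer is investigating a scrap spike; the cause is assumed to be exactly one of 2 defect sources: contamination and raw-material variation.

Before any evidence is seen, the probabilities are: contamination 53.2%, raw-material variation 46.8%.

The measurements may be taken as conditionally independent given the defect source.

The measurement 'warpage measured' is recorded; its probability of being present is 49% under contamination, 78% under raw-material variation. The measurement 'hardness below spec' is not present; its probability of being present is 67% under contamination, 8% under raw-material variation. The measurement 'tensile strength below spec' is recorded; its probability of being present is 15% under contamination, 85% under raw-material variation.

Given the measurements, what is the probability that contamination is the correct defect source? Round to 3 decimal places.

Multiply each prior by the joint likelihood of the measurement pattern (using 1 − P(present | H) for each absent measurement):
  contamination: 0.532 × 0.49 × (1 − 0.67) × 0.15 = 0.012904
  raw-material variation: 0.468 × 0.78 × (1 − 0.08) × 0.85 = 0.28546
Marginal likelihood of the evidence = 0.29836.
P(contamination | evidence) = 0.012904 / 0.29836 ≈ 0.043.

0.043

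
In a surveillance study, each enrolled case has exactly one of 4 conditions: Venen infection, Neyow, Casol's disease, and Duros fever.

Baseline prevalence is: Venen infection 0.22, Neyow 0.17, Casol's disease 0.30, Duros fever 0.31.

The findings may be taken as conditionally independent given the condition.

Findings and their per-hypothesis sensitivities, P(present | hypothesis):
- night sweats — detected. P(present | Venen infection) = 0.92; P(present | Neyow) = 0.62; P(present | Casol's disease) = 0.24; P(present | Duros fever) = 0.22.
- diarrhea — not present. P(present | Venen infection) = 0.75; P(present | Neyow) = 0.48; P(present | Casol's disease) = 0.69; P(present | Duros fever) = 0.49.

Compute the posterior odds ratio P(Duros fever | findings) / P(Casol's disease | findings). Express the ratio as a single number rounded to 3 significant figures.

1.56

Unnormalized posterior weight (prior times the finding likelihoods) for each of the two hypotheses (using 1 − P(present | H) for each absent finding):
  Duros fever: 0.31 × 0.22 × (1 − 0.49) = 0.034782
  Casol's disease: 0.30 × 0.24 × (1 − 0.69) = 0.02232
Odds(Duros fever : Casol's disease) = 0.034782 / 0.02232 ≈ 1.56.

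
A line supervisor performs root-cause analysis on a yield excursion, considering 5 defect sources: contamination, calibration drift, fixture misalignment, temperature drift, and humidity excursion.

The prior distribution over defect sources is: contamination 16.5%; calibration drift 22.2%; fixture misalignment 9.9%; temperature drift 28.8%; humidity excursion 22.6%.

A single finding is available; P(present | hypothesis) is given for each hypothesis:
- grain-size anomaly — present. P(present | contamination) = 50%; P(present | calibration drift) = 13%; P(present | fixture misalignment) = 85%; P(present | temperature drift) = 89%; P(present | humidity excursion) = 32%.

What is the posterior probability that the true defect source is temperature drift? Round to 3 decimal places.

0.489

For each hypothesis, the unnormalized posterior weight is prior × likelihood:
  contamination: 0.165 × 0.50 = 0.0825
  calibration drift: 0.222 × 0.13 = 0.02886
  fixture misalignment: 0.099 × 0.85 = 0.08415
  temperature drift: 0.288 × 0.89 = 0.25632
  humidity excursion: 0.226 × 0.32 = 0.07232
The unnormalized weights sum to 0.52415.
P(temperature drift | evidence) = 0.25632 / 0.52415 ≈ 0.489.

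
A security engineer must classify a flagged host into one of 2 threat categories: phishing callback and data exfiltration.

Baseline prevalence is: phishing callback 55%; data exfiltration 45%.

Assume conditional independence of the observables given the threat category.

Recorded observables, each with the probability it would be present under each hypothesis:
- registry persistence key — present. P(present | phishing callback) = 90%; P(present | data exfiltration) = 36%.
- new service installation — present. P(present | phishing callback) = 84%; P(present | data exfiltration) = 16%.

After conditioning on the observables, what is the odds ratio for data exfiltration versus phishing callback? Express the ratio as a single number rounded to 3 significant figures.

0.0623

The normalizing constant cancels in an odds ratio, so compute prior × likelihood for the two hypotheses only:
  data exfiltration: 0.45 × 0.36 × 0.16 = 0.02592
  phishing callback: 0.55 × 0.90 × 0.84 = 0.4158
Odds(data exfiltration : phishing callback) = 0.02592 / 0.4158 ≈ 0.0623.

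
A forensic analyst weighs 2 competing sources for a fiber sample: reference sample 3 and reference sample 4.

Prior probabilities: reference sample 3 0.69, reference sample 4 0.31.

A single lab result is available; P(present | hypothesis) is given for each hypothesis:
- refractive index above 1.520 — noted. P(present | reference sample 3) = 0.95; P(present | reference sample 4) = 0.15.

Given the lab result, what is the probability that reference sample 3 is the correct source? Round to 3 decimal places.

0.934

For each hypothesis, the unnormalized posterior weight is prior × likelihood:
  reference sample 3: 0.69 × 0.95 = 0.6555
  reference sample 4: 0.31 × 0.15 = 0.0465
Normalizing constant Z = 0.6555 + 0.0465 = 0.702.
P(reference sample 3 | evidence) = 0.6555 / 0.702 ≈ 0.934.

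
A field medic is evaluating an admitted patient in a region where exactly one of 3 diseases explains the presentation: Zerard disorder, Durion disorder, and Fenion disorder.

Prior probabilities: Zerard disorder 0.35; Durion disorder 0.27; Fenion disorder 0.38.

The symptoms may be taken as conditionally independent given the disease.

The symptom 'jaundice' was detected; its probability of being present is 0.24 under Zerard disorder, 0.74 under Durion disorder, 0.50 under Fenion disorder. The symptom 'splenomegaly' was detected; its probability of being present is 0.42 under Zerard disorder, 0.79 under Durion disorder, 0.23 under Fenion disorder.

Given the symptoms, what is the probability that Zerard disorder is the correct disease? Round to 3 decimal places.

0.149

For each hypothesis, the unnormalized posterior weight is prior × product of the symptom likelihoods:
  Zerard disorder: 0.35 × 0.24 × 0.42 = 0.03528
  Durion disorder: 0.27 × 0.74 × 0.79 = 0.15784
  Fenion disorder: 0.38 × 0.50 × 0.23 = 0.0437
The unnormalized weights sum to 0.23682.
P(Zerard disorder | evidence) = 0.03528 / 0.23682 ≈ 0.149.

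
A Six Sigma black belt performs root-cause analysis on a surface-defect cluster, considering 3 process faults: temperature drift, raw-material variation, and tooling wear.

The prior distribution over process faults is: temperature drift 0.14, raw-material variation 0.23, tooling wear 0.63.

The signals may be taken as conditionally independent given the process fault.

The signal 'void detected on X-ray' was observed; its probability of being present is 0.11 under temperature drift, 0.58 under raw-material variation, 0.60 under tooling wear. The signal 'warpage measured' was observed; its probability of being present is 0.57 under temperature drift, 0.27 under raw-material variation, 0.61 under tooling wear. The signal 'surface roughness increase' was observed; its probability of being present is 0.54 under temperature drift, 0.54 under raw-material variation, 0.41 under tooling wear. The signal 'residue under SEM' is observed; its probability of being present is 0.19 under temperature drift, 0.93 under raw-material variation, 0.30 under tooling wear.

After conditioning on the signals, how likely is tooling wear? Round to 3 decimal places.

For each hypothesis, the unnormalized posterior weight is prior × product of the signal likelihoods:
  temperature drift: 0.14 × 0.11 × 0.57 × 0.54 × 0.19 = 0.00090062
  raw-material variation: 0.23 × 0.58 × 0.27 × 0.54 × 0.93 = 0.018088
  tooling wear: 0.63 × 0.60 × 0.61 × 0.41 × 0.30 = 0.028361
The unnormalized weights sum to 0.04735.
P(tooling wear | evidence) = 0.028361 / 0.04735 ≈ 0.599.

0.599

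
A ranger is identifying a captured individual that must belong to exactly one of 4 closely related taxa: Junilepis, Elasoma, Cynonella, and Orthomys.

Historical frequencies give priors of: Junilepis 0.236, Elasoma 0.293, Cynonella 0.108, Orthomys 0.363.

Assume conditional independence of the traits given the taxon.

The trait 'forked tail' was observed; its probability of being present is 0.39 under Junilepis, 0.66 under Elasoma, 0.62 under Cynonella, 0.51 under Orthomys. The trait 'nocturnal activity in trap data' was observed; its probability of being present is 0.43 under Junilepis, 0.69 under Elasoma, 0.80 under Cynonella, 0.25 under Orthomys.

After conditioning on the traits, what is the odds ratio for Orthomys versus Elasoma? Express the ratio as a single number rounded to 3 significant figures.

0.347

Unnormalized posterior weight (prior times the trait likelihoods) for each of the two hypotheses:
  Orthomys: 0.363 × 0.51 × 0.25 = 0.046282
  Elasoma: 0.293 × 0.66 × 0.69 = 0.13343
Odds(Orthomys : Elasoma) = 0.046282 / 0.13343 ≈ 0.347.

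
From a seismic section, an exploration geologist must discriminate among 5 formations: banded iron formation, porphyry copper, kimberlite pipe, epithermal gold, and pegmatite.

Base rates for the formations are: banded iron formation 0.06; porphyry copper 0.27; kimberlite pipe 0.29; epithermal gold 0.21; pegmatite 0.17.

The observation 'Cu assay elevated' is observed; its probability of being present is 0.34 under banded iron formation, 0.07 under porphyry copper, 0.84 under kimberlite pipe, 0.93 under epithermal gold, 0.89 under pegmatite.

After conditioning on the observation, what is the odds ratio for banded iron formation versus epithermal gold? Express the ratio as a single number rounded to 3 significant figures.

0.104

The normalizing constant cancels in an odds ratio, so compute prior × likelihood for the two hypotheses only:
  banded iron formation: 0.06 × 0.34 = 0.0204
  epithermal gold: 0.21 × 0.93 = 0.1953
Odds(banded iron formation : epithermal gold) = 0.0204 / 0.1953 ≈ 0.104.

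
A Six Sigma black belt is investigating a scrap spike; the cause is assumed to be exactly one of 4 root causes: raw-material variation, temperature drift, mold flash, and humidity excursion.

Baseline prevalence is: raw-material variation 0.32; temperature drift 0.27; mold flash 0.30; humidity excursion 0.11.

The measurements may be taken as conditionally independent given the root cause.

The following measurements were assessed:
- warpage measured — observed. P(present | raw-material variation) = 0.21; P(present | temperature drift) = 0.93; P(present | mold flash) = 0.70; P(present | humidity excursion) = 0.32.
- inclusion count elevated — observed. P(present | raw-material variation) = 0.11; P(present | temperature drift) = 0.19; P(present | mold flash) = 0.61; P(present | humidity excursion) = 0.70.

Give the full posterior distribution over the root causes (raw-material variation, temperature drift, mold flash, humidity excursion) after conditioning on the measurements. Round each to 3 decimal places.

For each hypothesis, the unnormalized posterior weight is prior × product of the measurement likelihoods:
  raw-material variation: 0.32 × 0.21 × 0.11 = 0.007392
  temperature drift: 0.27 × 0.93 × 0.19 = 0.047709
  mold flash: 0.30 × 0.70 × 0.61 = 0.1281
  humidity excursion: 0.11 × 0.32 × 0.70 = 0.02464
Normalizing constant Z = 0.007392 + 0.047709 + 0.1281 + 0.02464 = 0.20784.
P(raw-material variation | evidence) = 0.007392 / 0.20784 ≈ 0.036
P(temperature drift | evidence) = 0.047709 / 0.20784 ≈ 0.230
P(mold flash | evidence) = 0.1281 / 0.20784 ≈ 0.616
P(humidity excursion | evidence) = 0.02464 / 0.20784 ≈ 0.119

0.036, 0.230, 0.616, 0.119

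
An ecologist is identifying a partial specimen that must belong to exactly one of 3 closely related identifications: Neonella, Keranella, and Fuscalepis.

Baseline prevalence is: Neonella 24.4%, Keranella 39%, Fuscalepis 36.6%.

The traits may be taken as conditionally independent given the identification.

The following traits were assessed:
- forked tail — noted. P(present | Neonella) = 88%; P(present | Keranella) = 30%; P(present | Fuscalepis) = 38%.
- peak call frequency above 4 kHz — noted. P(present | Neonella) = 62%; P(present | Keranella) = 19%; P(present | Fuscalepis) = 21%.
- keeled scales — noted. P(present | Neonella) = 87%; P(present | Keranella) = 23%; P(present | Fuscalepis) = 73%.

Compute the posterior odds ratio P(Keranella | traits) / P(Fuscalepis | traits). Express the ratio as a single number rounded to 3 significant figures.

Posterior odds equal prior odds times the likelihood ratio; only the two competing hypotheses matter.
  Keranella: 0.390 × 0.30 × 0.19 × 0.23 = 0.0051129
  Fuscalepis: 0.366 × 0.38 × 0.21 × 0.73 = 0.021321
Posterior odds = 0.0051129 / 0.021321 ≈ 0.240.

0.240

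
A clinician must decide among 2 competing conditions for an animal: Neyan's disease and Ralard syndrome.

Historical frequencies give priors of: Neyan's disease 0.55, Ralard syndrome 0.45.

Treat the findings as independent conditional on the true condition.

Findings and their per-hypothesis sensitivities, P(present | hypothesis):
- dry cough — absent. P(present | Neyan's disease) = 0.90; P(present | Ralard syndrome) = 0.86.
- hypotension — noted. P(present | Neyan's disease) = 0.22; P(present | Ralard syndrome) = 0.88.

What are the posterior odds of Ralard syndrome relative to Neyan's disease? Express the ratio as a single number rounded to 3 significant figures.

Unnormalized posterior weight (prior times the finding likelihoods) for each of the two hypotheses (using 1 − P(present | H) for each absent finding):
  Ralard syndrome: 0.45 × (1 − 0.86) × 0.88 = 0.05544
  Neyan's disease: 0.55 × (1 − 0.90) × 0.22 = 0.0121
Posterior odds = 0.05544 / 0.0121 ≈ 4.58.

4.58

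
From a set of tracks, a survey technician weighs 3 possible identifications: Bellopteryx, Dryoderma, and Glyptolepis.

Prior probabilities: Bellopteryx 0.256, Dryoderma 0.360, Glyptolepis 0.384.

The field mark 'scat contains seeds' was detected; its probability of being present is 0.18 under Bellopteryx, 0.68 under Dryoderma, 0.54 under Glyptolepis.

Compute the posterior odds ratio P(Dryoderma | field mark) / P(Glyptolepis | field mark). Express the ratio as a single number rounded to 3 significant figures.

Unnormalized posterior weight (prior times the field mark likelihood) for each of the two hypotheses:
  Dryoderma: 0.360 × 0.68 = 0.2448
  Glyptolepis: 0.384 × 0.54 = 0.20736
Odds(Dryoderma : Glyptolepis) = 0.2448 / 0.20736 ≈ 1.18.

1.18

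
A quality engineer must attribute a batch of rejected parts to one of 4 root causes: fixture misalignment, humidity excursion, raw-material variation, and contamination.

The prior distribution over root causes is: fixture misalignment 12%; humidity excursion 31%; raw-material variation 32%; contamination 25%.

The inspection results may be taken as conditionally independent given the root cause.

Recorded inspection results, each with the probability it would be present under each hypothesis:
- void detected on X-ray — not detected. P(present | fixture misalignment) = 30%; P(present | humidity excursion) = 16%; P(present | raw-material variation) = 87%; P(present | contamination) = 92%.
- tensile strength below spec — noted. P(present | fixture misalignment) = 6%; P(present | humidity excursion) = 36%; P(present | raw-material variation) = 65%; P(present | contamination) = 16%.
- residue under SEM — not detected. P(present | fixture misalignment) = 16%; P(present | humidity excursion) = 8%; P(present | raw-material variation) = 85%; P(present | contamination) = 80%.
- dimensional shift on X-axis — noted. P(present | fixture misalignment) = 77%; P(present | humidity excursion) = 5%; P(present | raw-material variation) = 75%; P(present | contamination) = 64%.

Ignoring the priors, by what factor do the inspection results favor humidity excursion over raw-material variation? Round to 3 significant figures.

The Bayes factor is the ratio of the joint likelihoods of the inspection result pattern under the two hypotheses (using 1 − P(present | H) for each absent inspection result).
  humidity excursion: (1 − 0.16) × 0.36 × (1 − 0.08) × 0.05 = 0.01391
  raw-material variation: (1 − 0.87) × 0.65 × (1 − 0.85) × 0.75 = 0.0095063
Bayes factor = 0.01391 / 0.0095063 ≈ 1.46

1.46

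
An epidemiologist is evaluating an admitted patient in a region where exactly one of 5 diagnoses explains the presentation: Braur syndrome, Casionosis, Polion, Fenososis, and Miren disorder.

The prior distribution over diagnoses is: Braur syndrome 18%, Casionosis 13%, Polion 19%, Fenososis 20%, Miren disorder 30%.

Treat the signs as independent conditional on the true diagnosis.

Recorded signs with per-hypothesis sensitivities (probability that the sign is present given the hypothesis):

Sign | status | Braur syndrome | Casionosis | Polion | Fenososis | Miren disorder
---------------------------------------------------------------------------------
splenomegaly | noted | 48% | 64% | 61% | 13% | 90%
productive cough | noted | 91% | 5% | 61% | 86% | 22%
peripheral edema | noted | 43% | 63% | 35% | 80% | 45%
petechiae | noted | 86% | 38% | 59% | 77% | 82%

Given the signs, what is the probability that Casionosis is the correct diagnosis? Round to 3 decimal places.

By Bayes' rule with conditional independence, the unnormalized weight for each hypothesis is prior × ∏ likelihoods:
  Braur syndrome: 0.18 × 0.48 × 0.91 × 0.43 × 0.86 = 0.029075
  Casionosis: 0.13 × 0.64 × 0.05 × 0.63 × 0.38 = 0.0009959
  Polion: 0.19 × 0.61 × 0.61 × 0.35 × 0.59 = 0.014599
  Fenososis: 0.20 × 0.13 × 0.86 × 0.80 × 0.77 = 0.013774
  Miren disorder: 0.30 × 0.90 × 0.22 × 0.45 × 0.82 = 0.021919
The unnormalized weights sum to 0.080363.
P(Casionosis | evidence) = 0.0009959 / 0.080363 ≈ 0.012.

0.012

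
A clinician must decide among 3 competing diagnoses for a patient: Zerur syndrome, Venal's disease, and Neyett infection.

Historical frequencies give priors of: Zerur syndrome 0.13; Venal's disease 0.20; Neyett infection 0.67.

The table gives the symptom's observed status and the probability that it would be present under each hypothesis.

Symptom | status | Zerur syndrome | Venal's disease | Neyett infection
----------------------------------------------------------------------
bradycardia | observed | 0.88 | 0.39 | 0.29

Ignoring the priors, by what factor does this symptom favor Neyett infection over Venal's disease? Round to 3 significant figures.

Likelihood of this symptom under each hypothesis:
  Neyett infection: 0.29
  Venal's disease: 0.39
Bayes factor = 0.29 / 0.39 ≈ 0.744

0.744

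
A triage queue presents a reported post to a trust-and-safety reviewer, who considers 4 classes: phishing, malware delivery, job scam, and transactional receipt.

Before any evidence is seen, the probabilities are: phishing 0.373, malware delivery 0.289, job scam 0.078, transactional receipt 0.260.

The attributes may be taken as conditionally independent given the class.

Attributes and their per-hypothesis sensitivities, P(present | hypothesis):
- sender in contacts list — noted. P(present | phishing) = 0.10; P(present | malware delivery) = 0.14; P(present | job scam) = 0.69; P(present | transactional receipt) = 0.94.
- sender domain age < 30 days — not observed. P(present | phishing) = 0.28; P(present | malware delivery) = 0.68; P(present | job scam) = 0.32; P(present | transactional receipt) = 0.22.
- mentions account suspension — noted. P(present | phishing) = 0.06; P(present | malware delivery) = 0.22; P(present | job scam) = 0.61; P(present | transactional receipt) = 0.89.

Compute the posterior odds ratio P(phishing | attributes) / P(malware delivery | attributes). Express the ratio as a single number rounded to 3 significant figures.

0.566

Posterior odds equal prior odds times the likelihood ratio; only the two competing hypotheses matter (using 1 − P(present | H) for each absent attribute).
  phishing: 0.373 × 0.10 × (1 − 0.28) × 0.06 = 0.0016114
  malware delivery: 0.289 × 0.14 × (1 − 0.68) × 0.22 = 0.0028484
Odds(phishing : malware delivery) = 0.0016114 / 0.0028484 ≈ 0.566.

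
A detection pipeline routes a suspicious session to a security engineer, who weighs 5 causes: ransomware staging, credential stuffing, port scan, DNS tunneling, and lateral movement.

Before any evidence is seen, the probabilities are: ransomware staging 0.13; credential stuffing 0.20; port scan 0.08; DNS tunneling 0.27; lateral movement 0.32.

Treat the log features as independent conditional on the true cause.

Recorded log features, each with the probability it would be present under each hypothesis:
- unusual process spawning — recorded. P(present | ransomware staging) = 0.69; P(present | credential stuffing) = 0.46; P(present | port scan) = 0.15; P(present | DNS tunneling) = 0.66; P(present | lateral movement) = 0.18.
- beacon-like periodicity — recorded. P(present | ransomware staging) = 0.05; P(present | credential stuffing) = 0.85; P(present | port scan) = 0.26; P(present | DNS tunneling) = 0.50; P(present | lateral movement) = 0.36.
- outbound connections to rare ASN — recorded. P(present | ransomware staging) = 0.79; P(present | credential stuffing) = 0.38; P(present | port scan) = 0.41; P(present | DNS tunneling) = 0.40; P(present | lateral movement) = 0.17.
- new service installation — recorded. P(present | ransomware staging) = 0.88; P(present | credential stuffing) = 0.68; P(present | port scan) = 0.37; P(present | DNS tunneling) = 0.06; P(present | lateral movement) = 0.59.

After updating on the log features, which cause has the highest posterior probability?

credential stuffing

By Bayes' rule with conditional independence, the unnormalized weight for each hypothesis is prior × ∏ likelihoods:
  ransomware staging: 0.13 × 0.69 × 0.05 × 0.79 × 0.88 = 0.003118
  credential stuffing: 0.20 × 0.46 × 0.85 × 0.38 × 0.68 = 0.020207
  port scan: 0.08 × 0.15 × 0.26 × 0.41 × 0.37 = 0.0004733
  DNS tunneling: 0.27 × 0.66 × 0.50 × 0.40 × 0.06 = 0.0021384
  lateral movement: 0.32 × 0.18 × 0.36 × 0.17 × 0.59 = 0.0020798
The unnormalized weights sum to 0.028016.
P(ransomware staging | evidence) ≈ 0.003118 / 0.028016 ≈ 0.111
P(credential stuffing | evidence) ≈ 0.020207 / 0.028016 ≈ 0.721
P(port scan | evidence) ≈ 0.0004733 / 0.028016 ≈ 0.017
P(DNS tunneling | evidence) ≈ 0.0021384 / 0.028016 ≈ 0.076
P(lateral movement | evidence) ≈ 0.0020798 / 0.028016 ≈ 0.074
The largest is 0.721, so credential stuffing is most probable.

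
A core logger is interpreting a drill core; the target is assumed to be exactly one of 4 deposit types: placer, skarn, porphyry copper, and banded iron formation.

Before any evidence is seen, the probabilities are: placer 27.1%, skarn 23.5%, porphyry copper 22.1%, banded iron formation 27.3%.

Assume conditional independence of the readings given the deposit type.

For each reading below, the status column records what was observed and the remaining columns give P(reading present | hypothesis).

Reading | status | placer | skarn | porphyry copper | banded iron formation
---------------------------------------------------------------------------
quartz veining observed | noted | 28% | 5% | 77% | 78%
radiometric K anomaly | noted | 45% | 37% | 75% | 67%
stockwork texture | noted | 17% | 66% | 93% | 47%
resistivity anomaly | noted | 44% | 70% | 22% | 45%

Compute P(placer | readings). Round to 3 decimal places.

Multiply each prior by the joint likelihood of the reading pattern:
  placer: 0.271 × 0.28 × 0.45 × 0.17 × 0.44 = 0.0025541
  skarn: 0.235 × 0.05 × 0.37 × 0.66 × 0.70 = 0.0020085
  porphyry copper: 0.221 × 0.77 × 0.75 × 0.93 × 0.22 = 0.026113
  banded iron formation: 0.273 × 0.78 × 0.67 × 0.47 × 0.45 = 0.030175
The unnormalized weights sum to 0.06085.
P(placer | evidence) = 0.0025541 / 0.06085 ≈ 0.042.

0.042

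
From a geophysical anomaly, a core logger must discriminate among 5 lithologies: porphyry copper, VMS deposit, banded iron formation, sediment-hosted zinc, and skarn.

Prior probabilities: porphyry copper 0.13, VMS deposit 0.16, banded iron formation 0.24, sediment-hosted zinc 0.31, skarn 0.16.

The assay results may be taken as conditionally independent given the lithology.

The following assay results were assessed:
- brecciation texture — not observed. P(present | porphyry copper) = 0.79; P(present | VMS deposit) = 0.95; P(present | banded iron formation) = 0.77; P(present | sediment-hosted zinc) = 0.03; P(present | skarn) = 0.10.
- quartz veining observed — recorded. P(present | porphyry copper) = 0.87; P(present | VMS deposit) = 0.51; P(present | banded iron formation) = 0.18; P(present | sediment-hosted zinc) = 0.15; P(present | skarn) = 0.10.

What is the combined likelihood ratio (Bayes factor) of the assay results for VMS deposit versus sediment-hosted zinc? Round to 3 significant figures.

Joint likelihood of the assay result pattern under each hypothesis (using 1 − P(present | H) for each absent assay result):
  VMS deposit: (1 − 0.95) × 0.51 = 0.0255
  sediment-hosted zinc: (1 − 0.03) × 0.15 = 0.1455
Bayes factor = 0.0255 / 0.1455 ≈ 0.175

0.175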